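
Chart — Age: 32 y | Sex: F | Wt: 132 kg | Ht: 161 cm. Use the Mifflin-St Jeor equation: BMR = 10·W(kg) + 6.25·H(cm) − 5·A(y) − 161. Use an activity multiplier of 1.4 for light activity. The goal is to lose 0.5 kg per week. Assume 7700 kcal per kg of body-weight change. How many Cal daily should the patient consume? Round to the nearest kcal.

2257 Cal daily

Mifflin-St Jeor (female): BMR = 10(132) + 6.25(161) − 5(32) − 161 = 1320 + 1006.25 − 160 − 161 = 2005.25 kcal/day.
TEE = 2005.25 × 1.4 = 2807.35 kcal/day.
Required daily deficit = 0.5 × 7700 ÷ 7 = 550 kcal/day.
Target intake = 2807.35 − 550 = 2257.35 kcal/day.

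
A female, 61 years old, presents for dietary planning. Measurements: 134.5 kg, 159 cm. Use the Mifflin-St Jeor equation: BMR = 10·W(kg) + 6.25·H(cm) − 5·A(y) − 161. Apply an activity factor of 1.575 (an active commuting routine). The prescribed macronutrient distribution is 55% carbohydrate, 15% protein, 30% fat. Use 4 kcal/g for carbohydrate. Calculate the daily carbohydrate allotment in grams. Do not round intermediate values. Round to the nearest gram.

406 g/day

Mifflin-St Jeor (female): BMR = 10(134.5) + 6.25(159) − 5(61) − 161 = 1345 + 993.75 − 305 − 161 = 1872.75 kcal/day.
TEE = 1872.75 × 1.575 = 2949.5813 kcal/day.
Carbohydrate energy = 55% × 2949.5813 = 1622.2697 kcal.
Carbohydrate = 1622.2697 ÷ 4 kcal/g = 405.5674 g.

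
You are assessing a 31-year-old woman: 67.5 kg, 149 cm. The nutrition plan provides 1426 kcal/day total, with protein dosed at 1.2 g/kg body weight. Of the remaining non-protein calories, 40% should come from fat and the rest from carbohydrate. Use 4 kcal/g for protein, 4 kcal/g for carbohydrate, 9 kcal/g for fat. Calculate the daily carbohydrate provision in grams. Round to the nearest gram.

165 g/day

Protein = 1.2 × 67.5 = 81 g → 81 × 4 = 324 kcal.
Non-protein calories = 1426 − 324 = 1102 kcal.
Fat: 40% × 1102 = 440.8 kcal; carbohydrate: 661.2 kcal.
Carbohydrate: 661.2 kcal ÷ 4 kcal/g = 165.3 g.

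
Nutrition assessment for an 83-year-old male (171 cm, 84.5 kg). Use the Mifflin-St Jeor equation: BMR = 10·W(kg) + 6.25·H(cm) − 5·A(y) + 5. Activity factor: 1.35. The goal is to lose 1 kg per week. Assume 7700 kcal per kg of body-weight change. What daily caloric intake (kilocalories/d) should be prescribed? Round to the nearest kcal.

Mifflin-St Jeor (male): BMR = 10(84.5) + 6.25(171) − 5(83) + 5 = 845 + 1068.75 − 415 + 5 = 1503.75 kcal/day.
TEE = 1503.75 × 1.35 = 2030.0625 kcal/day.
Required daily deficit = 1 × 7700 ÷ 7 = 1100 kcal/day.
Target intake = 2030.0625 − 1100 = 930.0625 kcal/day.

930 kilocalories/d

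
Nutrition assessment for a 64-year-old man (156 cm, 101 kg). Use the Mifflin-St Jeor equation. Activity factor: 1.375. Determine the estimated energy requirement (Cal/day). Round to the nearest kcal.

2296 Cal/day

Mifflin-St Jeor (male): BMR = 10(101) + 6.25(156) − 5(64) + 5 = 1010 + 975 − 320 + 5 = 1670 kcal/day.
TEE = BMR × activity factor = 1670 × 1.375 = 2296.25 kcal/day.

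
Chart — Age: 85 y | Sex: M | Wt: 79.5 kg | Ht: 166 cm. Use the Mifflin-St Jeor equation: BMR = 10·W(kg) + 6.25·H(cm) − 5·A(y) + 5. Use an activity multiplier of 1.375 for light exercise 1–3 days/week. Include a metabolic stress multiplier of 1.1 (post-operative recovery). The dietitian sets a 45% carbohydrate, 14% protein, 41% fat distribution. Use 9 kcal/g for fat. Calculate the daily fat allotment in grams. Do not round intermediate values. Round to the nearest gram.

Mifflin-St Jeor (male): BMR = 10(79.5) + 6.25(166) − 5(85) + 5 = 795 + 1037.5 − 425 + 5 = 1412.5 kcal/day.
TEE = 1412.5 × 1.375 = 1942.1875 kcal/day.
With stress factor 1.1: 1942.1875 × 1.1 = 2136.4063 kcal/day.
Fat energy = 41% × 2136.4063 = 875.9266 kcal.
Fat = 875.9266 ÷ 9 kcal/g = 97.3252 g.

97 g/day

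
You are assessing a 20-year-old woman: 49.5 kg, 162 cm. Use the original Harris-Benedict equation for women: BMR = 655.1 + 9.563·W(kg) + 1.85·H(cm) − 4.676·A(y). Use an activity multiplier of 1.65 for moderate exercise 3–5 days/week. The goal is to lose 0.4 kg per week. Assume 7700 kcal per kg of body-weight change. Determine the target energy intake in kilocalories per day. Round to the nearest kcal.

1762 kilocalories per day

Harris-Benedict: BMR = 655.1 + 9.563(49.5) + 1.85(162) − 4.676(20) = 1334.6485 kcal/day.
TEE = 1334.6485 × 1.65 = 2202.17 kcal/day.
Required daily deficit = 0.4 × 7700 ÷ 7 = 440 kcal/day.
Target intake = 2202.17 − 440 = 1762.17 kcal/day.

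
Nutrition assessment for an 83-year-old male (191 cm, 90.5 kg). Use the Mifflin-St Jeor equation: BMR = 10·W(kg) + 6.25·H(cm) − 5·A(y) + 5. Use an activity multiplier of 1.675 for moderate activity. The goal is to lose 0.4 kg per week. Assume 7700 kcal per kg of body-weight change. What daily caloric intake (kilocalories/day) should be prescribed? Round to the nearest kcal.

2389 kilocalories/day

Mifflin-St Jeor (male): BMR = 10(90.5) + 6.25(191) − 5(83) + 5 = 905 + 1193.75 − 415 + 5 = 1688.75 kcal/day.
TEE = 1688.75 × 1.675 = 2828.6563 kcal/day.
Required daily deficit = 0.4 × 7700 ÷ 7 = 440 kcal/day.
Target intake = 2828.6563 − 440 = 2388.6563 kcal/day.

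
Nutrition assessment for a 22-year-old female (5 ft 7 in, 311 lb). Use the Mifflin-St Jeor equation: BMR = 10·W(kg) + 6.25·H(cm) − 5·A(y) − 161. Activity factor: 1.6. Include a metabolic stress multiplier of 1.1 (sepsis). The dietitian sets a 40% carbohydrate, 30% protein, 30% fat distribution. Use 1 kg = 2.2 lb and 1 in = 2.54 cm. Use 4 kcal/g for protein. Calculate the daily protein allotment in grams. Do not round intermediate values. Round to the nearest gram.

Convert to metric: weight = 311 ÷ 2.2 = 141.3636 kg; height = (5×12 + 7) × 2.54 = 67 × 2.54 = 170.18 cm.
Mifflin-St Jeor (female): BMR = 10(141.3636) + 6.25(170.18) − 5(22) − 161 = 1413.6364 + 1063.625 − 110 − 161 = 2206.2614 kcal/day.
TEE = 2206.2614 × 1.6 = 3530.0182 kcal/day.
With stress factor 1.1: 3530.0182 × 1.1 = 3883.02 kcal/day.
Protein energy = 30% × 3883.02 = 1164.906 kcal.
Protein = 1164.906 ÷ 4 kcal/g = 291.2265 g.

291 g/day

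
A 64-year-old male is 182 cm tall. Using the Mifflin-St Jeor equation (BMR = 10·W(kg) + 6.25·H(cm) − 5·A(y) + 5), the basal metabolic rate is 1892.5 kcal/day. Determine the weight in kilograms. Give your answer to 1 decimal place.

1892.5 = 10·W + 6.25(182) − 5(64) + 5
10·W = 1892.5 − 822.5 = 1070, so W = 107 kg.

107.0 kg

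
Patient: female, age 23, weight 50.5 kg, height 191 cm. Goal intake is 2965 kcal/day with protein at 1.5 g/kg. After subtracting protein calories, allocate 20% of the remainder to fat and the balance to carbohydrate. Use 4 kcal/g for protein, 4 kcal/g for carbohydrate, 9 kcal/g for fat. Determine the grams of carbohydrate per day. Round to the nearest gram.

532 g/day

Protein = 1.5 × 50.5 = 75.75 g → 75.75 × 4 = 303 kcal.
Non-protein calories = 2965 − 303 = 2662 kcal.
Fat: 20% × 2662 = 532.4 kcal; carbohydrate: 2129.6 kcal.
Carbohydrate: 2129.6 kcal ÷ 4 kcal/g = 532.4 g.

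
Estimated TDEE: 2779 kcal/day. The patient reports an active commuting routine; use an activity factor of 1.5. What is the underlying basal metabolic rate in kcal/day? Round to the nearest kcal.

1853 kcal/day

BMR = TEE ÷ activity factor = 2779 ÷ 1.5 = 1852.6667 kcal/day.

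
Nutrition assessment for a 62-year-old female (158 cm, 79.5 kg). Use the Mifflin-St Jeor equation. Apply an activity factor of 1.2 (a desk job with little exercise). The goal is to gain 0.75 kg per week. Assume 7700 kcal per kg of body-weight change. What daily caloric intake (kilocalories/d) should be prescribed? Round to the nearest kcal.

2399 kilocalories/d

Mifflin-St Jeor (female): BMR = 10(79.5) + 6.25(158) − 5(62) − 161 = 795 + 987.5 − 310 − 161 = 1311.5 kcal/day.
TEE = 1311.5 × 1.2 = 1573.8 kcal/day.
Required daily surplus = 0.75 × 7700 ÷ 7 = 825 kcal/day.
Target intake = 1573.8 + 825 = 2398.8 kcal/day.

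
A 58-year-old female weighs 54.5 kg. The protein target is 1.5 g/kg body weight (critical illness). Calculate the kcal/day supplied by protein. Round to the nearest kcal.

Protein = 1.5 g/kg × 54.5 kg = 81.75 g/day.
Protein energy = 81.75 g × 4 kcal/g = 327 kcal/day.

327 kcal/day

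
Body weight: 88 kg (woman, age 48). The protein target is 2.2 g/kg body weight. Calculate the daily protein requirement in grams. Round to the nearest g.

194 g/day

Protein = 2.2 g/kg × 88 kg = 193.6 g/day.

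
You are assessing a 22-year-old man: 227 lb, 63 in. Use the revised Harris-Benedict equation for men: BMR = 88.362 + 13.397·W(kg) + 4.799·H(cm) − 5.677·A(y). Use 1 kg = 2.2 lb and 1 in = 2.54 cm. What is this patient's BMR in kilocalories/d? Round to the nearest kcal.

2114 kilocalories/d

Convert to metric: weight = 227 ÷ 2.2 = 103.1818 kg; height = 63 × 2.54 = 160.02 cm.
Harris-Benedict: BMR = 88.362 + 13.397(103.1818) + 4.799(160.02) − 5.677(22) = 2113.7308 kcal/day.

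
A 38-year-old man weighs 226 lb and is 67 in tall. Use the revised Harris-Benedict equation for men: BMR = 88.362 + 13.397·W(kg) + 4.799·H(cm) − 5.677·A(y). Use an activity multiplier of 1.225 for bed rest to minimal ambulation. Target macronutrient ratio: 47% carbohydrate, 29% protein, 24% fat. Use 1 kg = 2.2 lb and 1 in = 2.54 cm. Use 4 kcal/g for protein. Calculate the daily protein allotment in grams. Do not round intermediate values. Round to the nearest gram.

Convert to metric: weight = 226 ÷ 2.2 = 102.7273 kg; height = 67 × 2.54 = 170.18 cm.
Harris-Benedict: BMR = 88.362 + 13.397(102.7273) + 4.799(170.18) − 5.677(38) = 2065.5671 kcal/day.
TEE = 2065.5671 × 1.225 = 2530.3197 kcal/day.
Protein energy = 29% × 2530.3197 = 733.7927 kcal.
Protein = 733.7927 ÷ 4 kcal/g = 183.4482 g.

183 g/day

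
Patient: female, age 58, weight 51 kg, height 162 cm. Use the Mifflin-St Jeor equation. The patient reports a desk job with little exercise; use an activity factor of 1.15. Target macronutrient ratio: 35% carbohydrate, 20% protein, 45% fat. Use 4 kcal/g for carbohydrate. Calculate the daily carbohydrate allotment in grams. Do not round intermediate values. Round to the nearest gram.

108 g/day

Mifflin-St Jeor (female): BMR = 10(51) + 6.25(162) − 5(58) − 161 = 510 + 1012.5 − 290 − 161 = 1071.5 kcal/day.
TEE = 1071.5 × 1.15 = 1232.225 kcal/day.
Carbohydrate energy = 35% × 1232.225 = 431.2788 kcal.
Carbohydrate = 431.2788 ÷ 4 kcal/g = 107.8197 g.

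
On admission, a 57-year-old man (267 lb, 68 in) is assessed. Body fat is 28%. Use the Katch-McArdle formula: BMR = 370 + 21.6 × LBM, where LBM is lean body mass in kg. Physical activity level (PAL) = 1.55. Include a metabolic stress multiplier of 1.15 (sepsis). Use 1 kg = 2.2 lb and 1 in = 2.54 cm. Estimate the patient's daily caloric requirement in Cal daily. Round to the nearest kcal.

Convert to metric: weight = 267 ÷ 2.2 = 121.3636 kg; height = 68 × 2.54 = 172.72 cm.
LBM = 121.3636 × (1 − 0.28) = 87.3818 kg. Katch-McArdle: BMR = 370 + 21.6 × 87.3818 = 2257.4473 kcal/day.
TEE = BMR × activity factor = 2257.4473 × 1.55 = 3499.0433 kcal/day.
Apply stress factor: 3499.0433 × 1.15 = 4023.8998 kcal/day.

4024 Cal daily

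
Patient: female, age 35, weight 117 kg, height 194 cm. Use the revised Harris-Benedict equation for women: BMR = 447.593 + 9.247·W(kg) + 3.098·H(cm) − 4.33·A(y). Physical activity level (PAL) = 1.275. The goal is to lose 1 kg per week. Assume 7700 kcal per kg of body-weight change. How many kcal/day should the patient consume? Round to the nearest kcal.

1423 kcal/day

Harris-Benedict: BMR = 447.593 + 9.247(117) + 3.098(194) − 4.33(35) = 1978.954 kcal/day.
TEE = 1978.954 × 1.275 = 2523.1664 kcal/day.
Required daily deficit = 1 × 7700 ÷ 7 = 1100 kcal/day.
Target intake = 2523.1664 − 1100 = 1423.1664 kcal/day.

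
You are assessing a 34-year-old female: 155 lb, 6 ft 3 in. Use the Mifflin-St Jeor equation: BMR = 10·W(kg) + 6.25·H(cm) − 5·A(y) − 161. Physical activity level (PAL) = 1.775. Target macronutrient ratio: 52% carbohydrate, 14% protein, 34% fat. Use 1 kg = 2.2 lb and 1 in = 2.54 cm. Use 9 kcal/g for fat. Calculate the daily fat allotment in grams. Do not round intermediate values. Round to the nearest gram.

105 g/day

Convert to metric: weight = 155 ÷ 2.2 = 70.4545 kg; height = (6×12 + 3) × 2.54 = 75 × 2.54 = 190.5 cm.
Mifflin-St Jeor (female): BMR = 10(70.4545) + 6.25(190.5) − 5(34) − 161 = 704.5455 + 1190.625 − 170 − 161 = 1564.1705 kcal/day.
TEE = 1564.1705 × 1.775 = 2776.4026 kcal/day.
Fat energy = 34% × 2776.4026 = 943.9769 kcal.
Fat = 943.9769 ÷ 9 kcal/g = 104.8863 g.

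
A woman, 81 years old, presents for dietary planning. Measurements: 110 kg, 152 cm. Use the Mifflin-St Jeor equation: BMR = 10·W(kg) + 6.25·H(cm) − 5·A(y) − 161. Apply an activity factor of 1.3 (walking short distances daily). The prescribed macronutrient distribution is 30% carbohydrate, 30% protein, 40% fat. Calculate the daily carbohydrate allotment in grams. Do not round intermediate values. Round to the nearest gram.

Mifflin-St Jeor (female): BMR = 10(110) + 6.25(152) − 5(81) − 161 = 1100 + 950 − 405 − 161 = 1484 kcal/day.
TEE = 1484 × 1.3 = 1929.2 kcal/day.
Carbohydrate energy = 30% × 1929.2 = 578.76 kcal.
Carbohydrate = 578.76 ÷ 4 kcal/g = 144.69 g.

145 g/day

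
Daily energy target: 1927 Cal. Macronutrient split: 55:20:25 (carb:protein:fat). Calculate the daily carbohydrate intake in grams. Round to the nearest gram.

265 g/day

Carbohydrate energy = 55% × 1927 = 1059.85 kcal.
At 4 kcal/g: 1059.85 ÷ 4 = 264.9625 g.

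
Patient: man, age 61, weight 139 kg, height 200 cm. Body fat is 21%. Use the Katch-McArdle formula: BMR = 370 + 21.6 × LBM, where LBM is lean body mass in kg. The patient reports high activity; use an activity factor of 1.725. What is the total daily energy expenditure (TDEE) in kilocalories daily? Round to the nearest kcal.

LBM = 139 × (1 − 0.21) = 109.81 kg. Katch-McArdle: BMR = 370 + 21.6 × 109.81 = 2741.896 kcal/day.
TEE = BMR × activity factor = 2741.896 × 1.725 = 4729.7706 kcal/day.

4730 kilocalories daily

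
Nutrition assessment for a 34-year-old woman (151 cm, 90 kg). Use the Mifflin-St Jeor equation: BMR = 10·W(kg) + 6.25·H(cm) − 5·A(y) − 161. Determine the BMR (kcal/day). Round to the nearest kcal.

1513 kcal/day

Mifflin-St Jeor (female): BMR = 10(90) + 6.25(151) − 5(34) − 161 = 900 + 943.75 − 170 − 161 = 1512.75 kcal/day.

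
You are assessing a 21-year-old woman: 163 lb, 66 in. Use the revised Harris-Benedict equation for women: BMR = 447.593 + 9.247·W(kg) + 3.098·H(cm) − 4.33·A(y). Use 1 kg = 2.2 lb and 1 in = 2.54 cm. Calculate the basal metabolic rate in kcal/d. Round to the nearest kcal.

1561 kcal/d

Convert to metric: weight = 163 ÷ 2.2 = 74.0909 kg; height = 66 × 2.54 = 167.64 cm.
Harris-Benedict: BMR = 447.593 + 9.247(74.0909) + 3.098(167.64) − 4.33(21) = 1561.1304 kcal/day.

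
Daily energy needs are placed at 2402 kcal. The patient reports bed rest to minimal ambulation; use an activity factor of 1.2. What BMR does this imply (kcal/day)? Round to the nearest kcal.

2002 kcal/day

BMR = TEE ÷ activity factor = 2402 ÷ 1.2 = 2001.6667 kcal/day.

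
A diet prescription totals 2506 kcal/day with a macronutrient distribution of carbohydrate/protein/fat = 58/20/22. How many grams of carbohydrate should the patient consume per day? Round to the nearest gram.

363 g/day

Carbohydrate energy = 58% × 2506 = 1453.48 kcal.
At 4 kcal/g: 1453.48 ÷ 4 = 363.37 g.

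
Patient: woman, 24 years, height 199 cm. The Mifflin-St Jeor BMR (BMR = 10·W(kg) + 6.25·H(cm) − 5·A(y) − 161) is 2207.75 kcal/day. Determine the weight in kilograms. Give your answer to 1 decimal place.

2207.75 = 10·W + 6.25(199) − 5(24) − 161
10·W = 2207.75 − 962.75 = 1245, so W = 124.5 kg.

124.5 kg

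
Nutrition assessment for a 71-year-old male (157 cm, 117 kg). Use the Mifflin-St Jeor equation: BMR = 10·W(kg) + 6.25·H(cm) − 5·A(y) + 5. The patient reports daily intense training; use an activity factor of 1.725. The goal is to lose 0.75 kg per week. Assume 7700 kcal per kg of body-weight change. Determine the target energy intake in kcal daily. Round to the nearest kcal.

2282 kcal daily

Mifflin-St Jeor (male): BMR = 10(117) + 6.25(157) − 5(71) + 5 = 1170 + 981.25 − 355 + 5 = 1801.25 kcal/day.
TEE = 1801.25 × 1.725 = 3107.1563 kcal/day.
Required daily deficit = 0.75 × 7700 ÷ 7 = 825 kcal/day.
Target intake = 3107.1563 − 825 = 2282.1563 kcal/day.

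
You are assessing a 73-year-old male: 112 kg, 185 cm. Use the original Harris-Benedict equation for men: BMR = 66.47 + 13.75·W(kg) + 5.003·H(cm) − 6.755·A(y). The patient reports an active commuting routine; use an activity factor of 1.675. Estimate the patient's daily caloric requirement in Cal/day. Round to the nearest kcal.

3415 Cal/day

Harris-Benedict: BMR = 66.47 + 13.75(112) + 5.003(185) − 6.755(73) = 2038.91 kcal/day.
TEE = BMR × activity factor = 2038.91 × 1.675 = 3415.1743 kcal/day.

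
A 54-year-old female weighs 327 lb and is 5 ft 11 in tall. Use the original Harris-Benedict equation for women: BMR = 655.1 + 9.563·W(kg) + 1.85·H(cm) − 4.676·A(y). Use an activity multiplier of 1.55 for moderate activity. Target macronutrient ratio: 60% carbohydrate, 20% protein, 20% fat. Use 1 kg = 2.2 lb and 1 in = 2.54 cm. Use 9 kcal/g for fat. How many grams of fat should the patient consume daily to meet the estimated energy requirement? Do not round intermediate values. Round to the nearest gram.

74 g/day

Convert to metric: weight = 327 ÷ 2.2 = 148.6364 kg; height = (5×12 + 11) × 2.54 = 71 × 2.54 = 180.34 cm.
Harris-Benedict: BMR = 655.1 + 9.563(148.6364) + 1.85(180.34) − 4.676(54) = 2157.6345 kcal/day.
TEE = 2157.6345 × 1.55 = 3344.3335 kcal/day.
Fat energy = 20% × 3344.3335 = 668.8667 kcal.
Fat = 668.8667 ÷ 9 kcal/g = 74.3185 g.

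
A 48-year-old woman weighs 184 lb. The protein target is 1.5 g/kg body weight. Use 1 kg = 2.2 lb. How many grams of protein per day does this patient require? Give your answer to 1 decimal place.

125.5 g/day

Weight in kg = 184 ÷ 2.2 = 83.6364 kg.
Protein = 1.5 g/kg × 83.6364 kg = 125.4545 g/day.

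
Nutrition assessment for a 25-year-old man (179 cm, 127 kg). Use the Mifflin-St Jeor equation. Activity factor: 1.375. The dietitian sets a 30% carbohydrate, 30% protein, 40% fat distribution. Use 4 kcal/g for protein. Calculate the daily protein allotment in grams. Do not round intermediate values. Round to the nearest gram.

Mifflin-St Jeor (male): BMR = 10(127) + 6.25(179) − 5(25) + 5 = 1270 + 1118.75 − 125 + 5 = 2268.75 kcal/day.
TEE = 2268.75 × 1.375 = 3119.5313 kcal/day.
Protein energy = 30% × 3119.5313 = 935.8594 kcal.
Protein = 935.8594 ÷ 4 kcal/g = 233.9648 g.

234 g/day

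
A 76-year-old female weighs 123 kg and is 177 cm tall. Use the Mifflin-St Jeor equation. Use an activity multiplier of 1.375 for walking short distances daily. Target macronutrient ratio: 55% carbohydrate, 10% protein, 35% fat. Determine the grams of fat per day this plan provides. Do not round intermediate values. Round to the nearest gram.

Mifflin-St Jeor (female): BMR = 10(123) + 6.25(177) − 5(76) − 161 = 1230 + 1106.25 − 380 − 161 = 1795.25 kcal/day.
TEE = 1795.25 × 1.375 = 2468.4688 kcal/day.
Fat energy = 35% × 2468.4688 = 863.9641 kcal.
Fat = 863.9641 ÷ 9 kcal/g = 95.996 g.

96 g/day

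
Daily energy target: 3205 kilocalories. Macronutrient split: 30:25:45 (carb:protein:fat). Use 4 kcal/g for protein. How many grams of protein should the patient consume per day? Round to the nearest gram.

Protein energy = 25% × 3205 = 801.25 kcal.
At 4 kcal/g: 801.25 ÷ 4 = 200.3125 g.

200 g/day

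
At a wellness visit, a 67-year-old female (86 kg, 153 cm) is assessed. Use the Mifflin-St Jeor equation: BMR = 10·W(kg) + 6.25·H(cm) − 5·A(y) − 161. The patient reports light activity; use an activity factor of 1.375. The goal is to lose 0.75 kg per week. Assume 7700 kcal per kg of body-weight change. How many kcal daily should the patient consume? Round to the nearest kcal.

Mifflin-St Jeor (female): BMR = 10(86) + 6.25(153) − 5(67) − 161 = 860 + 956.25 − 335 − 161 = 1320.25 kcal/day.
TEE = 1320.25 × 1.375 = 1815.3438 kcal/day.
Required daily deficit = 0.75 × 7700 ÷ 7 = 825 kcal/day.
Target intake = 1815.3438 − 825 = 990.3438 kcal/day.

990 kcal daily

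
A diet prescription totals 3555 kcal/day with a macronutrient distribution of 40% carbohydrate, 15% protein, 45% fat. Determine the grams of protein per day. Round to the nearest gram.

133 g/day

Protein energy = 15% × 3555 = 533.25 kcal.
At 4 kcal/g: 533.25 ÷ 4 = 133.3125 g.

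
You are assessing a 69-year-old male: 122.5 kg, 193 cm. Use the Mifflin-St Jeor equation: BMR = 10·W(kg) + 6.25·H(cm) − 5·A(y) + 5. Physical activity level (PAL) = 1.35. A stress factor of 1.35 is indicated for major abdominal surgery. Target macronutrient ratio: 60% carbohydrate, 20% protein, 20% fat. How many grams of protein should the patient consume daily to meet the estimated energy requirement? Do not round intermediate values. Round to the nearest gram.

Mifflin-St Jeor (male): BMR = 10(122.5) + 6.25(193) − 5(69) + 5 = 1225 + 1206.25 − 345 + 5 = 2091.25 kcal/day.
TEE = 2091.25 × 1.35 = 2823.1875 kcal/day.
With stress factor 1.35: 2823.1875 × 1.35 = 3811.3031 kcal/day.
Protein energy = 20% × 3811.3031 = 762.2606 kcal.
Protein = 762.2606 ÷ 4 kcal/g = 190.5652 g.

191 g/day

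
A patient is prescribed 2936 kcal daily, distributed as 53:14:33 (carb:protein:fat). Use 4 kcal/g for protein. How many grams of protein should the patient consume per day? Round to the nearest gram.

Protein energy = 14% × 2936 = 411.04 kcal.
At 4 kcal/g: 411.04 ÷ 4 = 102.76 g.

103 g/day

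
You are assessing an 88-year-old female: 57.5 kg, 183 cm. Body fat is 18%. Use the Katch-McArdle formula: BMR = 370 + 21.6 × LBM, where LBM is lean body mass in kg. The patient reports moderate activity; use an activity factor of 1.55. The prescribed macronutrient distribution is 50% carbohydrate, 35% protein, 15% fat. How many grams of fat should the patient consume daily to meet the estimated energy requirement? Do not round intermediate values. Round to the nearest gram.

LBM = 57.5 × (1 − 0.18) = 47.15 kg. Katch-McArdle: BMR = 370 + 21.6 × 47.15 = 1388.44 kcal/day.
TEE = 1388.44 × 1.55 = 2152.082 kcal/day.
Fat energy = 15% × 2152.082 = 322.8123 kcal.
Fat = 322.8123 ÷ 9 kcal/g = 35.868 g.

36 g/day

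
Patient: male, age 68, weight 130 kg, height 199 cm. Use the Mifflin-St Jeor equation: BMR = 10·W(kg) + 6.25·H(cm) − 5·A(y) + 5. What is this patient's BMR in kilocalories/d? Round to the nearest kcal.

2209 kilocalories/d

Mifflin-St Jeor (male): BMR = 10(130) + 6.25(199) − 5(68) + 5 = 1300 + 1243.75 − 340 + 5 = 2208.75 kcal/day.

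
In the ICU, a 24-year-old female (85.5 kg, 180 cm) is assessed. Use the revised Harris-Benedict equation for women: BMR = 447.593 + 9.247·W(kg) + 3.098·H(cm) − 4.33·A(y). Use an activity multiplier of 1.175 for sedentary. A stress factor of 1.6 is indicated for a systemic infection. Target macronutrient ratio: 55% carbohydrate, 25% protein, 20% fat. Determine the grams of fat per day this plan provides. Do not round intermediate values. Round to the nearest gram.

71 g/day

Harris-Benedict: BMR = 447.593 + 9.247(85.5) + 3.098(180) − 4.33(24) = 1691.9315 kcal/day.
TEE = 1691.9315 × 1.175 = 1988.0195 kcal/day.
With stress factor 1.6: 1988.0195 × 1.6 = 3180.8312 kcal/day.
Fat energy = 20% × 3180.8312 = 636.1662 kcal.
Fat = 636.1662 ÷ 9 kcal/g = 70.6851 g.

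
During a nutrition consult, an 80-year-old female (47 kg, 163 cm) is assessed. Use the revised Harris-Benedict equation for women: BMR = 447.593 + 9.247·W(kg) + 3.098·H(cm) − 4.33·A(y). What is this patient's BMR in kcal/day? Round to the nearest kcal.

1041 kcal/day

Harris-Benedict: BMR = 447.593 + 9.247(47) + 3.098(163) − 4.33(80) = 1040.776 kcal/day.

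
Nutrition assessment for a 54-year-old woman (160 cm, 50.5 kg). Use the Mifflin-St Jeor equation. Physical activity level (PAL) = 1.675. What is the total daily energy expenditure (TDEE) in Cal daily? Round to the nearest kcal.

Mifflin-St Jeor (female): BMR = 10(50.5) + 6.25(160) − 5(54) − 161 = 505 + 1000 − 270 − 161 = 1074 kcal/day.
TEE = BMR × activity factor = 1074 × 1.675 = 1798.95 kcal/day.

1799 Cal daily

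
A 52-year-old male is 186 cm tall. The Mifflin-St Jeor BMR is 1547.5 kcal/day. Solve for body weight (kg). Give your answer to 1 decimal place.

1547.5 = 10·W + 6.25(186) − 5(52) + 5
10·W = 1547.5 − 907.5 = 640, so W = 64 kg.

64.0 kg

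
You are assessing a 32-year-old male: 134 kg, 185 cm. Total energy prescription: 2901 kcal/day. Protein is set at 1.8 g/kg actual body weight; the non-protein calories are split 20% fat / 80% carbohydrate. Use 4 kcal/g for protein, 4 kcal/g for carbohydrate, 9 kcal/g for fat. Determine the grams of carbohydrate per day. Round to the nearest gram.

387 g/day

Protein = 1.8 × 134 = 241.2 g → 241.2 × 4 = 964.8 kcal.
Non-protein calories = 2901 − 964.8 = 1936.2 kcal.
Fat: 20% × 1936.2 = 387.24 kcal; carbohydrate: 1548.96 kcal.
Carbohydrate: 1548.96 kcal ÷ 4 kcal/g = 387.24 g.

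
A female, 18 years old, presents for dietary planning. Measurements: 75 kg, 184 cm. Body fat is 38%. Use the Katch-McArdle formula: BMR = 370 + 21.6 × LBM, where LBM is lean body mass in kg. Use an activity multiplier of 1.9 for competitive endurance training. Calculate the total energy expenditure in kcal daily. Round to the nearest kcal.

LBM = 75 × (1 − 0.38) = 46.5 kg. Katch-McArdle: BMR = 370 + 21.6 × 46.5 = 1374.4 kcal/day.
TEE = BMR × activity factor = 1374.4 × 1.9 = 2611.36 kcal/day.

2611 kcal daily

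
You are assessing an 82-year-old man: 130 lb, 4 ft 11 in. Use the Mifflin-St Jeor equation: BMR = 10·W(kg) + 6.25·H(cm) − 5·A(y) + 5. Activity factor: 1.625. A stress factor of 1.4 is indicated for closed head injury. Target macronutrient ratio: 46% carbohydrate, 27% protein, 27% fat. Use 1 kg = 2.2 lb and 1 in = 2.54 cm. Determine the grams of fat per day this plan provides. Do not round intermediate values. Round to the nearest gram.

Convert to metric: weight = 130 ÷ 2.2 = 59.0909 kg; height = (4×12 + 11) × 2.54 = 59 × 2.54 = 149.86 cm.
Mifflin-St Jeor (male): BMR = 10(59.0909) + 6.25(149.86) − 5(82) + 5 = 590.9091 + 936.625 − 410 + 5 = 1122.5341 kcal/day.
TEE = 1122.5341 × 1.625 = 1824.1179 kcal/day.
With stress factor 1.4: 1824.1179 × 1.4 = 2553.7651 kcal/day.
Fat energy = 27% × 2553.7651 = 689.5166 kcal.
Fat = 689.5166 ÷ 9 kcal/g = 76.613 g.

77 g/day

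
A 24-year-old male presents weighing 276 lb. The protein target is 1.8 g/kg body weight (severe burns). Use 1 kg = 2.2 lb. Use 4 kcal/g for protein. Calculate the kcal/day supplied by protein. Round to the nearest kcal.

903 kcal/day

Weight in kg = 276 ÷ 2.2 = 125.4545 kg.
Protein = 1.8 g/kg × 125.4545 kg = 225.8182 g/day.
Protein energy = 225.8182 g × 4 kcal/g = 903.2727 kcal/day.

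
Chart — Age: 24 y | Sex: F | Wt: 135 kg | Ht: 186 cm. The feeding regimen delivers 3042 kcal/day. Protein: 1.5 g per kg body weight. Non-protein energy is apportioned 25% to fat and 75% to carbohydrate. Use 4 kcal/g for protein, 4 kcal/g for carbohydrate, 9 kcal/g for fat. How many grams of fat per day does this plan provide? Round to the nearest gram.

62 g/day

Protein = 1.5 × 135 = 202.5 g → 202.5 × 4 = 810 kcal.
Non-protein calories = 3042 − 810 = 2232 kcal.
Fat: 25% × 2232 = 558 kcal; carbohydrate: 1674 kcal.
Fat: 558 kcal ÷ 9 kcal/g = 62 g.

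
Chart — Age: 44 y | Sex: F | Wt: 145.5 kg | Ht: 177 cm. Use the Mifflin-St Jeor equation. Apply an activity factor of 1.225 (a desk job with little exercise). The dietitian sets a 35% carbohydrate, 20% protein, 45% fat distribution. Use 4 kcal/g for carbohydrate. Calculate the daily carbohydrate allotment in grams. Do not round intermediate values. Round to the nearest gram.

Mifflin-St Jeor (female): BMR = 10(145.5) + 6.25(177) − 5(44) − 161 = 1455 + 1106.25 − 220 − 161 = 2180.25 kcal/day.
TEE = 2180.25 × 1.225 = 2670.8063 kcal/day.
Carbohydrate energy = 35% × 2670.8063 = 934.7822 kcal.
Carbohydrate = 934.7822 ÷ 4 kcal/g = 233.6955 g.

234 g/day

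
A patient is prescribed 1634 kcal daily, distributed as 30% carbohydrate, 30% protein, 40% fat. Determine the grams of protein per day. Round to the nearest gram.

123 g/day

Protein energy = 30% × 1634 = 490.2 kcal.
At 4 kcal/g: 490.2 ÷ 4 = 122.55 g.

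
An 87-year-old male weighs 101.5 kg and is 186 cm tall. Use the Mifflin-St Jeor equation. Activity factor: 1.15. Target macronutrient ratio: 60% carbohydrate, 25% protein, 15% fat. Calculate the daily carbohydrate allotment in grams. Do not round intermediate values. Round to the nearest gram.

301 g/day

Mifflin-St Jeor (male): BMR = 10(101.5) + 6.25(186) − 5(87) + 5 = 1015 + 1162.5 − 435 + 5 = 1747.5 kcal/day.
TEE = 1747.5 × 1.15 = 2009.625 kcal/day.
Carbohydrate energy = 60% × 2009.625 = 1205.775 kcal.
Carbohydrate = 1205.775 ÷ 4 kcal/g = 301.4438 g.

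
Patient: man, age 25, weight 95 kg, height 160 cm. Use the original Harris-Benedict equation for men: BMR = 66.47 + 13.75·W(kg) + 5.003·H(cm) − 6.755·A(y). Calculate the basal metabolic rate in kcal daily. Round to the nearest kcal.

Harris-Benedict: BMR = 66.47 + 13.75(95) + 5.003(160) − 6.755(25) = 2004.325 kcal/day.

2004 kcal daily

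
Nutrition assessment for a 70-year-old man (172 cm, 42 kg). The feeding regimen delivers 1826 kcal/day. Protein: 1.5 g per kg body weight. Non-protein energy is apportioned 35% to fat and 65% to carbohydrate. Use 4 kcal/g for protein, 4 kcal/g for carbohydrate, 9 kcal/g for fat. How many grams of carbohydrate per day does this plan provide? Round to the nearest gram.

Protein = 1.5 × 42 = 63 g → 63 × 4 = 252 kcal.
Non-protein calories = 1826 − 252 = 1574 kcal.
Fat: 35% × 1574 = 550.9 kcal; carbohydrate: 1023.1 kcal.
Carbohydrate: 1023.1 kcal ÷ 4 kcal/g = 255.775 g.

256 g/day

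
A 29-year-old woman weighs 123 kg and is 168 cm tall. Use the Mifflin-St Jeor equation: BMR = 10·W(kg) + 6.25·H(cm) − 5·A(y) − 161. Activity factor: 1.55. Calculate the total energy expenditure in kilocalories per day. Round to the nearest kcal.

3060 kilocalories per day

Mifflin-St Jeor (female): BMR = 10(123) + 6.25(168) − 5(29) − 161 = 1230 + 1050 − 145 − 161 = 1974 kcal/day.
TEE = BMR × activity factor = 1974 × 1.55 = 3059.7 kcal/day.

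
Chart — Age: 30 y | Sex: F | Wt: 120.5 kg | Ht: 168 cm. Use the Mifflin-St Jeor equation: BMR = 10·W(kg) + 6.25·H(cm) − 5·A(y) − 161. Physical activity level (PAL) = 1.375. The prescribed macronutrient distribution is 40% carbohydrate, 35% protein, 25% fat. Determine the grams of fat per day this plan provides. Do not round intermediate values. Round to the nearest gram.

74 g/day

Mifflin-St Jeor (female): BMR = 10(120.5) + 6.25(168) − 5(30) − 161 = 1205 + 1050 − 150 − 161 = 1944 kcal/day.
TEE = 1944 × 1.375 = 2673 kcal/day.
Fat energy = 25% × 2673 = 668.25 kcal.
Fat = 668.25 ÷ 9 kcal/g = 74.25 g.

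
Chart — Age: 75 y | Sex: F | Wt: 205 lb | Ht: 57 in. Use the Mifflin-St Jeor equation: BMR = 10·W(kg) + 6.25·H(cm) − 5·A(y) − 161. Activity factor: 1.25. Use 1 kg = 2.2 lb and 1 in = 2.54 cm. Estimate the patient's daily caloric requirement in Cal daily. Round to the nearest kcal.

Convert to metric: weight = 205 ÷ 2.2 = 93.1818 kg; height = 57 × 2.54 = 144.78 cm.
Mifflin-St Jeor (female): BMR = 10(93.1818) + 6.25(144.78) − 5(75) − 161 = 931.8182 + 904.875 − 375 − 161 = 1300.6932 kcal/day.
TEE = BMR × activity factor = 1300.6932 × 1.25 = 1625.8665 kcal/day.

1626 Cal daily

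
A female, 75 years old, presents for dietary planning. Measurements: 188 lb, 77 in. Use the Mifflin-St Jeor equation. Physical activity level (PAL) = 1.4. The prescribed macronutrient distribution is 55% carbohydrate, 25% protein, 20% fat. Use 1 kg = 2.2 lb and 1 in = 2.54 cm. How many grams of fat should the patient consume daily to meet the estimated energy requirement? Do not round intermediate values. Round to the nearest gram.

Convert to metric: weight = 188 ÷ 2.2 = 85.4545 kg; height = 77 × 2.54 = 195.58 cm.
Mifflin-St Jeor (female): BMR = 10(85.4545) + 6.25(195.58) − 5(75) − 161 = 854.5455 + 1222.375 − 375 − 161 = 1540.9205 kcal/day.
TEE = 1540.9205 × 1.4 = 2157.2886 kcal/day.
Fat energy = 20% × 2157.2886 = 431.4577 kcal.
Fat = 431.4577 ÷ 9 kcal/g = 47.9397 g.

48 g/day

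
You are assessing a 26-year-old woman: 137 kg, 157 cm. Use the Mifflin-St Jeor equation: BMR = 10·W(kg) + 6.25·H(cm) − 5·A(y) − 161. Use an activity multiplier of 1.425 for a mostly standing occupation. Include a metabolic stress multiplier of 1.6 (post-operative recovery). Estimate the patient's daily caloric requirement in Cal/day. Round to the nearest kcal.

Mifflin-St Jeor (female): BMR = 10(137) + 6.25(157) − 5(26) − 161 = 1370 + 981.25 − 130 − 161 = 2060.25 kcal/day.
TEE = BMR × activity factor = 2060.25 × 1.425 = 2935.8563 kcal/day.
Apply stress factor: 2935.8563 × 1.6 = 4697.37 kcal/day.

4697 Cal/day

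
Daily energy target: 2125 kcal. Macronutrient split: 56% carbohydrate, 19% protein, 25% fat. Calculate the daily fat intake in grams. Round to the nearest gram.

59 g/day

Fat energy = 25% × 2125 = 531.25 kcal.
At 9 kcal/g: 531.25 ÷ 9 = 59.0278 g.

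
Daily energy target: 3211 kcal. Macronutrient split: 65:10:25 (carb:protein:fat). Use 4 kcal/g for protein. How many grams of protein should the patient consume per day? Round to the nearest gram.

80 g/day

Protein energy = 10% × 3211 = 321.1 kcal.
At 4 kcal/g: 321.1 ÷ 4 = 80.275 g.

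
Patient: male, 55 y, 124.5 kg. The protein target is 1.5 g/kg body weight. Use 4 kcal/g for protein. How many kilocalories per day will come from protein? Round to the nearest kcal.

Protein = 1.5 g/kg × 124.5 kg = 186.75 g/day.
Protein energy = 186.75 g × 4 kcal/g = 747 kcal/day.

747 kcal/day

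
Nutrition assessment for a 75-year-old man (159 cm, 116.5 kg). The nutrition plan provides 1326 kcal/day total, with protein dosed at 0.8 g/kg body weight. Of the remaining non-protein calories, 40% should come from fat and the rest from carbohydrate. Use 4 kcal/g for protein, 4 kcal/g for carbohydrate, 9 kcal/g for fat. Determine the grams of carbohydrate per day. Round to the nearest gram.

143 g/day

Protein = 0.8 × 116.5 = 93.2 g → 93.2 × 4 = 372.8 kcal.
Non-protein calories = 1326 − 372.8 = 953.2 kcal.
Fat: 40% × 953.2 = 381.28 kcal; carbohydrate: 571.92 kcal.
Carbohydrate: 571.92 kcal ÷ 4 kcal/g = 142.98 g.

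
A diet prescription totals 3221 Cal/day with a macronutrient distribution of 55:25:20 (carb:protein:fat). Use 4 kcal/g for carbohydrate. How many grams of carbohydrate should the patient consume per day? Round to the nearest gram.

443 g/day

Carbohydrate energy = 55% × 3221 = 1771.55 kcal.
At 4 kcal/g: 1771.55 ÷ 4 = 442.8875 g.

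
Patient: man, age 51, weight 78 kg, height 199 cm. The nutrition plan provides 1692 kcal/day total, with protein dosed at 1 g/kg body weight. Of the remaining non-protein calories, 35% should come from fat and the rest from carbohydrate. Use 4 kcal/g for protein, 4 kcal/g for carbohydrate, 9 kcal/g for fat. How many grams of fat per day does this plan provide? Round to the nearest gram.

54 g/day

Protein = 1 × 78 = 78 g → 78 × 4 = 312 kcal.
Non-protein calories = 1692 − 312 = 1380 kcal.
Fat: 35% × 1380 = 483 kcal; carbohydrate: 897 kcal.
Fat: 483 kcal ÷ 9 kcal/g = 53.6667 g.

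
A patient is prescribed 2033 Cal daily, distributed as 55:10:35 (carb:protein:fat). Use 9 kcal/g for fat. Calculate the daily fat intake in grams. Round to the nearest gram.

Fat energy = 35% × 2033 = 711.55 kcal.
At 9 kcal/g: 711.55 ÷ 9 = 79.0611 g.

79 g/day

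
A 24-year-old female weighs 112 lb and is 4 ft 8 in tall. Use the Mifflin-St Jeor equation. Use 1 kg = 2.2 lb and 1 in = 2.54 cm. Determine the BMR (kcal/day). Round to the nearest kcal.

1117 kcal/day

Convert to metric: weight = 112 ÷ 2.2 = 50.9091 kg; height = (4×12 + 8) × 2.54 = 56 × 2.54 = 142.24 cm.
Mifflin-St Jeor (female): BMR = 10(50.9091) + 6.25(142.24) − 5(24) − 161 = 509.0909 + 889 − 120 − 161 = 1117.0909 kcal/day.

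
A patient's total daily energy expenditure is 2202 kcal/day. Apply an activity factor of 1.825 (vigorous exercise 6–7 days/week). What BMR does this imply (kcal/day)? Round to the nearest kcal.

BMR = TEE ÷ activity factor = 2202 ÷ 1.825 = 1206.5753 kcal/day.

1207 kcal/day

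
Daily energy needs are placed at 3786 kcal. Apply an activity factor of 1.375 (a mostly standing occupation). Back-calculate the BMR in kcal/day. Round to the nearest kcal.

2753 kcal/day

BMR = TEE ÷ activity factor = 3786 ÷ 1.375 = 2753.4545 kcal/day.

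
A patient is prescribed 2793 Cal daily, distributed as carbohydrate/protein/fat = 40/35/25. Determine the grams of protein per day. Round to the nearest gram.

244 g/day

Protein energy = 35% × 2793 = 977.55 kcal.
At 4 kcal/g: 977.55 ÷ 4 = 244.3875 g.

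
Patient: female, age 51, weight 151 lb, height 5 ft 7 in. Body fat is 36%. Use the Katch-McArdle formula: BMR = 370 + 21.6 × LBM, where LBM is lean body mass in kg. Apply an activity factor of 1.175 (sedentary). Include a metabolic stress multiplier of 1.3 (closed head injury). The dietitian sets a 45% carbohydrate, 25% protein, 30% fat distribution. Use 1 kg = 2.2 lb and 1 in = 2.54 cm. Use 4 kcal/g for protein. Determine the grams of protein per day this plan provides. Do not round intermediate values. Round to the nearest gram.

126 g/day

Convert to metric: weight = 151 ÷ 2.2 = 68.6364 kg; height = (5×12 + 7) × 2.54 = 67 × 2.54 = 170.18 cm.
LBM = 68.6364 × (1 − 0.36) = 43.9273 kg. Katch-McArdle: BMR = 370 + 21.6 × 43.9273 = 1318.8291 kcal/day.
TEE = 1318.8291 × 1.175 = 1549.6242 kcal/day.
With stress factor 1.3: 1549.6242 × 1.3 = 2014.5114 kcal/day.
Protein energy = 25% × 2014.5114 = 503.6279 kcal.
Protein = 503.6279 ÷ 4 kcal/g = 125.907 g.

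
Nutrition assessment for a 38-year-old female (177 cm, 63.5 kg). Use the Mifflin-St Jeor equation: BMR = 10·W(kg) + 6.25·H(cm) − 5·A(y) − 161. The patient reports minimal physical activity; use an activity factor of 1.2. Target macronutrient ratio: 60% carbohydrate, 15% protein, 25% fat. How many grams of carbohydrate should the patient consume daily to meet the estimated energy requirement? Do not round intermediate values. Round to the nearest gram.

Mifflin-St Jeor (female): BMR = 10(63.5) + 6.25(177) − 5(38) − 161 = 635 + 1106.25 − 190 − 161 = 1390.25 kcal/day.
TEE = 1390.25 × 1.2 = 1668.3 kcal/day.
Carbohydrate energy = 60% × 1668.3 = 1000.98 kcal.
Carbohydrate = 1000.98 ÷ 4 kcal/g = 250.245 g.

250 g/day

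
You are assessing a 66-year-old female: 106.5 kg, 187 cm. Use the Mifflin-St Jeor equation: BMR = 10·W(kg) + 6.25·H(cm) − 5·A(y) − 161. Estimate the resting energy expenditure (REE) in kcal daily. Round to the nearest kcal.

1743 kcal daily

Mifflin-St Jeor (female): BMR = 10(106.5) + 6.25(187) − 5(66) − 161 = 1065 + 1168.75 − 330 − 161 = 1742.75 kcal/day.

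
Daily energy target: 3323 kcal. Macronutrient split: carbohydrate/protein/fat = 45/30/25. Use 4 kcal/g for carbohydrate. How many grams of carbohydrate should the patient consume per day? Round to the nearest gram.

Carbohydrate energy = 45% × 3323 = 1495.35 kcal.
At 4 kcal/g: 1495.35 ÷ 4 = 373.8375 g.

374 g/day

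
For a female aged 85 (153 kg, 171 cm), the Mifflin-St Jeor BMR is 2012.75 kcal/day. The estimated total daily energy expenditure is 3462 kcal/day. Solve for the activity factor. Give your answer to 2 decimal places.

Activity factor = TEE ÷ BMR = 3462 ÷ 2012.75 = 1.72.

1.72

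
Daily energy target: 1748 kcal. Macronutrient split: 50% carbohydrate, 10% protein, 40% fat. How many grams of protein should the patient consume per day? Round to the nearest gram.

44 g/day

Protein energy = 10% × 1748 = 174.8 kcal.
At 4 kcal/g: 174.8 ÷ 4 = 43.7 g.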